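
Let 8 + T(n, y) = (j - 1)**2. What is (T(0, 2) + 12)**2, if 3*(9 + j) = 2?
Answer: 672400/81 ≈ 8301.2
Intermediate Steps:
j = -25/3 (j = -9 + (1/3)*2 = -9 + 2/3 = -25/3 ≈ -8.3333)
T(n, y) = 712/9 (T(n, y) = -8 + (-25/3 - 1)**2 = -8 + (-28/3)**2 = -8 + 784/9 = 712/9)
(T(0, 2) + 12)**2 = (712/9 + 12)**2 = (820/9)**2 = 672400/81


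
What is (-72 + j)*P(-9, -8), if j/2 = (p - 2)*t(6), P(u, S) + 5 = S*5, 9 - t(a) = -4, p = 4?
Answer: 900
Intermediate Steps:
t(a) = 13 (t(a) = 9 - 1*(-4) = 9 + 4 = 13)
P(u, S) = -5 + 5*S (P(u, S) = -5 + S*5 = -5 + 5*S)
j = 52 (j = 2*((4 - 2)*13) = 2*(2*13) = 2*26 = 52)
(-72 + j)*P(-9, -8) = (-72 + 52)*(-5 + 5*(-8)) = -20*(-5 - 40) = -20*(-45) = 900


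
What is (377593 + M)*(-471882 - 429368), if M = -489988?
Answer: 101295993750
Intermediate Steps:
(377593 + M)*(-471882 - 429368) = (377593 - 489988)*(-471882 - 429368) = -112395*(-901250) = 101295993750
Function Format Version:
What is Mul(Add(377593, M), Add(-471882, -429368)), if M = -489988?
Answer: 101295993750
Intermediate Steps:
Mul(Add(377593, M), Add(-471882, -429368)) = Mul(Add(377593, -489988), Add(-471882, -429368)) = Mul(-112395, -901250) = 101295993750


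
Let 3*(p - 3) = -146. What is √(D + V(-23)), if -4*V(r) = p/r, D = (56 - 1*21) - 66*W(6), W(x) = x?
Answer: I*√6884337/138 ≈ 19.013*I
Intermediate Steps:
D = -361 (D = (56 - 1*21) - 66*6 = (56 - 21) - 396 = 35 - 396 = -361)
p = -137/3 (p = 3 + (⅓)*(-146) = 3 - 146/3 = -137/3 ≈ -45.667)
V(r) = 137/(12*r) (V(r) = -(-137)/(12*r) = 137/(12*r))
√(D + V(-23)) = √(-361 + (137/12)/(-23)) = √(-361 + (137/12)*(-1/23)) = √(-361 - 137/276) = √(-99773/276) = I*√6884337/138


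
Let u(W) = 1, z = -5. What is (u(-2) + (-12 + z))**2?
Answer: 256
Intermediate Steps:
(u(-2) + (-12 + z))**2 = (1 + (-12 - 5))**2 = (1 - 17)**2 = (-16)**2 = 256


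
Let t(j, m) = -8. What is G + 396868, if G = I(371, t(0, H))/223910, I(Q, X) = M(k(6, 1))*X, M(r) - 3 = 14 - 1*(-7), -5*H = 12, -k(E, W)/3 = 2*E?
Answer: 44431356844/111955 ≈ 3.9687e+5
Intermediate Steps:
k(E, W) = -6*E
H = -12/5 (H = -⅕*12 = -12/5 ≈ -2.4000)
M(r) = 24 (M(r) = 3 + (14 - 1*(-7)) = 3 + (14 + 7) = 3 + 21 = 24)
I(Q, X) = 24*X
G = -96/111955 (G = (24*(-8))/223910 = -192*1/223910 = -96/111955 ≈ -0.00085749)
G + 396868 = -96/111955 + 396868 = 44431356844/111955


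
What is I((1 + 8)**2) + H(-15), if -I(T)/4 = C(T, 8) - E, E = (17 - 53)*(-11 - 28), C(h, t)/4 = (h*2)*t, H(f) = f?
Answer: -15135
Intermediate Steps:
C(h, t) = 8*h*t (C(h, t) = 4*((h*2)*t) = 4*((2*h)*t) = 4*(2*h*t) = 8*h*t)
E = 1404 (E = -36*(-39) = 1404)
I(T) = 5616 - 256*T (I(T) = -4*(8*T*8 - 1*1404) = -4*(64*T - 1404) = -4*(-1404 + 64*T) = 5616 - 256*T)
I((1 + 8)**2) + H(-15) = (5616 - 256*(1 + 8)**2) - 15 = (5616 - 256*9**2) - 15 = (5616 - 256*81) - 15 = (5616 - 20736) - 15 = -15120 - 15 = -15135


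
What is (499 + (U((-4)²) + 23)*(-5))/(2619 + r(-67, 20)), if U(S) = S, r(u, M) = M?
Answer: 304/2639 ≈ 0.11520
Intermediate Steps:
(499 + (U((-4)²) + 23)*(-5))/(2619 + r(-67, 20)) = (499 + ((-4)² + 23)*(-5))/(2619 + 20) = (499 + (16 + 23)*(-5))/2639 = (499 + 39*(-5))*(1/2639) = (499 - 195)*(1/2639) = 304*(1/2639) = 304/2639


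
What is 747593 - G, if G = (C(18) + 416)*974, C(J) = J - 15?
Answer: 339487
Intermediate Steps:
C(J) = -15 + J
G = 408106 (G = ((-15 + 18) + 416)*974 = (3 + 416)*974 = 419*974 = 408106)
747593 - G = 747593 - 1*408106 = 747593 - 408106 = 339487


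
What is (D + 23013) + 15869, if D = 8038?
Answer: 46920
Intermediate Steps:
(D + 23013) + 15869 = (8038 + 23013) + 15869 = 31051 + 15869 = 46920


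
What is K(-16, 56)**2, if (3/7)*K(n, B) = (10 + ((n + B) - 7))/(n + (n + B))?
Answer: 90601/5184 ≈ 17.477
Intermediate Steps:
K(n, B) = 7*(3 + B + n)/(3*(B + 2*n)) (K(n, B) = 7*((10 + ((n + B) - 7))/(n + (n + B)))/3 = 7*((10 + ((B + n) - 7))/(n + (B + n)))/3 = 7*((10 + (-7 + B + n))/(B + 2*n))/3 = 7*((3 + B + n)/(B + 2*n))/3 = 7*(3 + B + n)/(3*(B + 2*n)))
K(-16, 56)**2 = (7*(3 + 56 - 16)/(3*(56 + 2*(-16))))**2 = ((7/3)*43/(56 - 32))**2 = ((7/3)*43/24)**2 = ((7/3)*(1/24)*43)**2 = (301/72)**2 = 90601/5184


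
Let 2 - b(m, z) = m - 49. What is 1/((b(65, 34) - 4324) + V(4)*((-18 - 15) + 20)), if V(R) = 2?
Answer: -1/4364 ≈ -0.00022915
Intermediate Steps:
b(m, z) = 51 - m (b(m, z) = 2 - (m - 49) = 2 - (-49 + m) = 2 + (49 - m) = 51 - m)
1/((b(65, 34) - 4324) + V(4)*((-18 - 15) + 20)) = 1/(((51 - 1*65) - 4324) + 2*((-18 - 15) + 20)) = 1/(((51 - 65) - 4324) + 2*(-33 + 20)) = 1/((-14 - 4324) + 2*(-13)) = 1/(-4338 - 26) = 1/(-4364) = -1/4364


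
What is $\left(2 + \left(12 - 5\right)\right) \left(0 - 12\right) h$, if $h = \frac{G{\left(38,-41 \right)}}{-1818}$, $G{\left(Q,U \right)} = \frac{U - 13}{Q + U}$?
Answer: $\frac{108}{101} \approx 1.0693$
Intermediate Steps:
$G{\left(Q,U \right)} = \frac{-13 + U}{Q + U}$
$h = - \frac{1}{101}$ ($h = \frac{\frac{1}{38 - 41} \left(-13 - 41\right)}{-1818} = \frac{1}{-3} \left(-54\right) \left(- \frac{1}{1818}\right) = \left(- \frac{1}{3}\right) \left(-54\right) \left(- \frac{1}{1818}\right) = 18 \left(- \frac{1}{1818}\right) = - \frac{1}{101} \approx -0.009901$)
$\left(2 + \left(12 - 5\right)\right) \left(0 - 12\right) h = \left(2 + \left(12 - 5\right)\right) \left(0 - 12\right) \left(- \frac{1}{101}\right) = \left(2 + \left(12 - 5\right)\right) \left(-12\right) \left(- \frac{1}{101}\right) = \left(2 + 7\right) \left(-12\right) \left(- \frac{1}{101}\right) = 9 \left(-12\right) \left(- \frac{1}{101}\right) = \left(-108\right) \left(- \frac{1}{101}\right) = \frac{108}{101}$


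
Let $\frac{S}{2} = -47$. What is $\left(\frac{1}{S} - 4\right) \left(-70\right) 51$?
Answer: $\frac{672945}{47} \approx 14318.0$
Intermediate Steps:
$S = -94$ ($S = 2 \left(-47\right) = -94$)
$\left(\frac{1}{S} - 4\right) \left(-70\right) 51 = \left(\frac{1}{-94} - 4\right) \left(-70\right) 51 = \left(- \frac{1}{94} - 4\right) \left(-70\right) 51 = \left(- \frac{377}{94}\right) \left(-70\right) 51 = \frac{13195}{47} \cdot 51 = \frac{672945}{47}$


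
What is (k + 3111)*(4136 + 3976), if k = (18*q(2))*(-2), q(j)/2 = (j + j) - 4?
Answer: 25236432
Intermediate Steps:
q(j) = -8 + 4*j (q(j) = 2*((j + j) - 4) = 2*(2*j - 4) = 2*(-4 + 2*j) = -8 + 4*j)
k = 0 (k = (18*(-8 + 4*2))*(-2) = (18*(-8 + 8))*(-2) = (18*0)*(-2) = 0*(-2) = 0)
(k + 3111)*(4136 + 3976) = (0 + 3111)*(4136 + 3976) = 3111*8112 = 25236432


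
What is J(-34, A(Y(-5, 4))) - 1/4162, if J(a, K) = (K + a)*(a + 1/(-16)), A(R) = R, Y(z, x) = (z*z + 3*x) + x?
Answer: -7939023/33296 ≈ -238.44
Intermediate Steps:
Y(z, x) = z² + 4*x (Y(z, x) = (z² + 3*x) + x = z² + 4*x)
J(a, K) = (-1/16 + a)*(K + a) (J(a, K) = (K + a)*(a - 1/16) = (K + a)*(-1/16 + a) = (-1/16 + a)*(K + a))
J(-34, A(Y(-5, 4))) - 1/4162 = ((-34)² - ((-5)² + 4*4)/16 - 1/16*(-34) + ((-5)² + 4*4)*(-34)) - 1/4162 = (1156 - (25 + 16)/16 + 17/8 + (25 + 16)*(-34)) - 1*1/4162 = (1156 - 1/16*41 + 17/8 + 41*(-34)) - 1/4162 = (1156 - 41/16 + 17/8 - 1394) - 1/4162 = -3815/16 - 1/4162 = -7939023/33296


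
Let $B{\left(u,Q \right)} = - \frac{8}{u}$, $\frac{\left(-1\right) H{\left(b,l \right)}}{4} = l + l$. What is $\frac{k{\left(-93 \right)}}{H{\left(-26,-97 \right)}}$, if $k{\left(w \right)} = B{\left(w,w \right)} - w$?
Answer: $\frac{8657}{72168} \approx 0.11996$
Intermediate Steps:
$H{\left(b,l \right)} = - 8 l$ ($H{\left(b,l \right)} = - 4 \left(l + l\right) = - 4 \cdot 2 l = - 8 l$)
$k{\left(w \right)} = - w - \frac{8}{w}$ ($k{\left(w \right)} = - \frac{8}{w} - w = - w - \frac{8}{w}$)
$\frac{k{\left(-93 \right)}}{H{\left(-26,-97 \right)}} = \frac{\left(-1\right) \left(-93\right) - \frac{8}{-93}}{\left(-8\right) \left(-97\right)} = \frac{93 - - \frac{8}{93}}{776} = \left(93 + \frac{8}{93}\right) \frac{1}{776} = \frac{8657}{93} \cdot \frac{1}{776} = \frac{8657}{72168}$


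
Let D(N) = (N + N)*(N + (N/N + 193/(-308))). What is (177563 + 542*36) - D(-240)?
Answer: 6318175/77 ≈ 82054.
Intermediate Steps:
D(N) = 2*N*(115/308 + N) (D(N) = (2*N)*(N + (1 + 193*(-1/308))) = (2*N)*(N + (1 - 193/308)) = (2*N)*(N + 115/308) = (2*N)*(115/308 + N) = 2*N*(115/308 + N))
(177563 + 542*36) - D(-240) = (177563 + 542*36) - (-240)*(115 + 308*(-240))/154 = (177563 + 19512) - (-240)*(115 - 73920)/154 = 197075 - (-240)*(-73805)/154 = 197075 - 1*8856600/77 = 197075 - 8856600/77 = 6318175/77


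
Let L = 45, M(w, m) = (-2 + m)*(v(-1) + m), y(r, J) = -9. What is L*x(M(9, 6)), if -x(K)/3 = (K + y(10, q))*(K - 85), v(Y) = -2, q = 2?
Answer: 65205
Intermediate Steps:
M(w, m) = (-2 + m)² (M(w, m) = (-2 + m)*(-2 + m) = (-2 + m)²)
x(K) = -3*(-85 + K)*(-9 + K) (x(K) = -3*(K - 9)*(K - 85) = -3*(-9 + K)*(-85 + K) = -3*(-85 + K)*(-9 + K))
L*x(M(9, 6)) = 45*(-2295 - 3*(4 + 6² - 4*6)² + 282*(4 + 6² - 4*6)) = 45*(-2295 - 3*(4 + 36 - 24)² + 282*(4 + 36 - 24)) = 45*(-2295 - 3*16² + 282*16) = 45*(-2295 - 3*256 + 4512) = 45*(-2295 - 768 + 4512) = 45*1449 = 65205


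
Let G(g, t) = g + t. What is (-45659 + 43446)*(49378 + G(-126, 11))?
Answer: -109019019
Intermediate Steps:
(-45659 + 43446)*(49378 + G(-126, 11)) = (-45659 + 43446)*(49378 + (-126 + 11)) = -2213*(49378 - 115) = -2213*49263 = -109019019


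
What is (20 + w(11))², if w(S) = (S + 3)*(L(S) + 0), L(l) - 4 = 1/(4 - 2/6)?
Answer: 770884/121 ≈ 6370.9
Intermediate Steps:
L(l) = 47/11 (L(l) = 4 + 1/(4 - 2/6) = 4 + 1/(4 - 2*⅙) = 4 + 1/(4 - ⅓) = 4 + 1/(11/3) = 4 + 3/11 = 47/11)
w(S) = 141/11 + 47*S/11 (w(S) = (S + 3)*(47/11 + 0) = (3 + S)*(47/11) = 141/11 + 47*S/11)
(20 + w(11))² = (20 + (141/11 + (47/11)*11))² = (20 + (141/11 + 47))² = (20 + 658/11)² = (878/11)² = 770884/121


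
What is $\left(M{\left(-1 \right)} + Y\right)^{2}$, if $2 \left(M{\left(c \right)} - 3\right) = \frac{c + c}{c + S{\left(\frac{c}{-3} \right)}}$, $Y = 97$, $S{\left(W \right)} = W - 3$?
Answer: $\frac{1216609}{121} \approx 10055.0$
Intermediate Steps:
$S{\left(W \right)} = -3 + W$ ($S{\left(W \right)} = W - 3 = -3 + W$)
$M{\left(c \right)} = 3 + \frac{c}{-3 + \frac{2 c}{3}}$ ($M{\left(c \right)} = 3 + \frac{\left(c + c\right) \frac{1}{c + \left(-3 + \frac{c}{-3}\right)}}{2} = 3 + \frac{2 c \frac{1}{c + \left(-3 + c \left(- \frac{1}{3}\right)\right)}}{2} = 3 + \frac{2 c \frac{1}{c - \left(3 + \frac{c}{3}\right)}}{2} = 3 + \frac{2 c \frac{1}{-3 + \frac{2 c}{3}}}{2} = 3 + \frac{c}{-3 + \frac{2 c}{3}}$)
$\left(M{\left(-1 \right)} + Y\right)^{2} = \left(\frac{9 \left(-3 - 1\right)}{-9 + 2 \left(-1\right)} + 97\right)^{2} = \left(9 \frac{1}{-9 - 2} \left(-4\right) + 97\right)^{2} = \left(9 \frac{1}{-11} \left(-4\right) + 97\right)^{2} = \left(9 \left(- \frac{1}{11}\right) \left(-4\right) + 97\right)^{2} = \left(\frac{36}{11} + 97\right)^{2} = \left(\frac{1103}{11}\right)^{2} = \frac{1216609}{121}$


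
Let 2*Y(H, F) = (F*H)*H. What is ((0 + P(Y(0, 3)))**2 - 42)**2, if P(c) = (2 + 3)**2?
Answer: 339889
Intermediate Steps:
Y(H, F) = F*H**2/2 (Y(H, F) = ((F*H)*H)/2 = (F*H**2)/2 = F*H**2/2)
P(c) = 25 (P(c) = 5**2 = 25)
((0 + P(Y(0, 3)))**2 - 42)**2 = ((0 + 25)**2 - 42)**2 = (25**2 - 42)**2 = (625 - 42)**2 = 583**2 = 339889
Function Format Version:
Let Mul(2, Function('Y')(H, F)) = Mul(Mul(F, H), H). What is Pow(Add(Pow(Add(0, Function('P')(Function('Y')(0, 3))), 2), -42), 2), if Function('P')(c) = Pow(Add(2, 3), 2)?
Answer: 339889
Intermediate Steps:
Function('Y')(H, F) = Mul(Rational(1, 2), F, Pow(H, 2)) (Function('Y')(H, F) = Mul(Rational(1, 2), Mul(Mul(F, H), H)) = Mul(Rational(1, 2), Mul(F, Pow(H, 2))) = Mul(Rational(1, 2), F, Pow(H, 2)))
Function('P')(c) = 25 (Function('P')(c) = Pow(5, 2) = 25)
Pow(Add(Pow(Add(0, Function('P')(Function('Y')(0, 3))), 2), -42), 2) = Pow(Add(Pow(Add(0, 25), 2), -42), 2) = Pow(Add(Pow(25, 2), -42), 2) = Pow(Add(625, -42), 2) = Pow(583, 2) = 339889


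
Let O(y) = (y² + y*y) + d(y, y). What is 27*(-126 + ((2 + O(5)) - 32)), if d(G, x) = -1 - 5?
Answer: -3024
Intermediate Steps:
d(G, x) = -6
O(y) = -6 + 2*y² (O(y) = (y² + y*y) - 6 = (y² + y²) - 6 = 2*y² - 6 = -6 + 2*y²)
27*(-126 + ((2 + O(5)) - 32)) = 27*(-126 + ((2 + (-6 + 2*5²)) - 32)) = 27*(-126 + ((2 + (-6 + 2*25)) - 32)) = 27*(-126 + ((2 + (-6 + 50)) - 32)) = 27*(-126 + ((2 + 44) - 32)) = 27*(-126 + (46 - 32)) = 27*(-126 + 14) = 27*(-112) = -3024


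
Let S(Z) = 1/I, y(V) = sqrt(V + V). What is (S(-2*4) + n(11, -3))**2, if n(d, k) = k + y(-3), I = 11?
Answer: 298/121 - 64*I*sqrt(6)/11 ≈ 2.4628 - 14.252*I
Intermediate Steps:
y(V) = sqrt(2)*sqrt(V) (y(V) = sqrt(2*V) = sqrt(2)*sqrt(V))
S(Z) = 1/11
n(d, k) = k + I*sqrt(6) (n(d, k) = k + sqrt(2)*sqrt(-3) = k + sqrt(2)*(I*sqrt(3)) = k + I*sqrt(6))
(S(-2*4) + n(11, -3))**2 = (1/11 + (-3 + I*sqrt(6)))**2 = (-32/11 + I*sqrt(6))**2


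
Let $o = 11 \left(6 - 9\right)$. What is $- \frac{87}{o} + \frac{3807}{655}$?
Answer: $\frac{60872}{7205} \approx 8.4486$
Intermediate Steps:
$o = -33$ ($o = 11 \left(-3\right) = -33$)
$- \frac{87}{o} + \frac{3807}{655} = - \frac{87}{-33} + \frac{3807}{655} = \left(-87\right) \left(- \frac{1}{33}\right) + 3807 \cdot \frac{1}{655} = \frac{29}{11} + \frac{3807}{655} = \frac{60872}{7205}$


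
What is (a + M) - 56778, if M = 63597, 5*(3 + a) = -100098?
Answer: -66018/5 ≈ -13204.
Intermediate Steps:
a = -100113/5 (a = -3 + (1/5)*(-100098) = -3 - 100098/5 = -100113/5 ≈ -20023.)
(a + M) - 56778 = (-100113/5 + 63597) - 56778 = 217872/5 - 56778 = -66018/5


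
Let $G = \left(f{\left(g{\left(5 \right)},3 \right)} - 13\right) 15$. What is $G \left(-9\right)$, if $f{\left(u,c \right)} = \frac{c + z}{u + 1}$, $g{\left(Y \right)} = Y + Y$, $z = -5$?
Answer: $\frac{19575}{11} \approx 1779.5$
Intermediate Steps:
$g{\left(Y \right)} = 2 Y$
$f{\left(u,c \right)} = \frac{-5 + c}{1 + u}$ ($f{\left(u,c \right)} = \frac{c - 5}{u + 1} = \frac{-5 + c}{1 + u}$)
$G = - \frac{2175}{11}$ ($G = \left(\frac{-5 + 3}{1 + 2 \cdot 5} - 13\right) 15 = \left(\frac{1}{1 + 10} \left(-2\right) - 13\right) 15 = \left(\frac{1}{11} \left(-2\right) - 13\right) 15 = \left(- \frac{2}{11} - 13\right) 15 = \left(- \frac{145}{11}\right) 15 = - \frac{2175}{11} \approx -197.73$)
$G \left(-9\right) = \left(- \frac{2175}{11}\right) \left(-9\right) = \frac{19575}{11}$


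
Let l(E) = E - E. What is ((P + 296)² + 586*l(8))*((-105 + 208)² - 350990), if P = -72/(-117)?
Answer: -5061035228416/169 ≈ -2.9947e+10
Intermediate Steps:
P = 8/13 (P = -72*(-1/117) = 8/13 ≈ 0.61539)
l(E) = 0
((P + 296)² + 586*l(8))*((-105 + 208)² - 350990) = ((8/13 + 296)² + 586*0)*((-105 + 208)² - 350990) = ((3856/13)² + 0)*(103² - 350990) = (14868736/169 + 0)*(10609 - 350990) = (14868736/169)*(-340381) = -5061035228416/169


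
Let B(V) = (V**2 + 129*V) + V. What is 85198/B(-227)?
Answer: 85198/22019 ≈ 3.8693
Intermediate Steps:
B(V) = V**2 + 130*V
85198/B(-227) = 85198/((-227*(130 - 227))) = 85198/((-227*(-97))) = 85198/22019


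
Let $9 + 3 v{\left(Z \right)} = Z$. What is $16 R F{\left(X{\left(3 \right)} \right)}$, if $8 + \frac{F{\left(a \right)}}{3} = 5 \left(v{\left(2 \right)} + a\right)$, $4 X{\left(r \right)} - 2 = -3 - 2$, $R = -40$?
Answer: $44960$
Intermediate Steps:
$X{\left(r \right)} = - \frac{3}{4}$ ($X{\left(r \right)} = \frac{1}{2} + \frac{-3 - 2}{4} = \frac{1}{2} + \frac{1}{4} \left(-5\right) = \frac{1}{2} - \frac{5}{4} = - \frac{3}{4}$)
$v{\left(Z \right)} = -3 + \frac{Z}{3}$
$F{\left(a \right)} = -59 + 15 a$ ($F{\left(a \right)} = -24 + 3 \cdot 5 \left(\left(-3 + \frac{1}{3} \cdot 2\right) + a\right) = -24 + 3 \cdot 5 \left(\left(-3 + \frac{2}{3}\right) + a\right) = -24 + 3 \cdot 5 \left(- \frac{7}{3} + a\right) = -24 + 3 \left(- \frac{35}{3} + 5 a\right) = -24 + \left(-35 + 15 a\right) = -59 + 15 a$)
$16 R F{\left(X{\left(3 \right)} \right)} = 16 \left(-40\right) \left(-59 + 15 \left(- \frac{3}{4}\right)\right) = - 640 \left(-59 - \frac{45}{4}\right) = \left(-640\right) \left(- \frac{281}{4}\right) = 44960$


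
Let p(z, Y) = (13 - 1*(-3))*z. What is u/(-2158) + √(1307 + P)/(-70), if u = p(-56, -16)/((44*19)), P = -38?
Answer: 112/225511 - 3*√141/70 ≈ -0.50840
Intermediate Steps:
p(z, Y) = 16*z (p(z, Y) = (13 + 3)*z = 16*z)
u = -224/209 (u = (16*(-56))/((44*19)) = -896/836 = -896*1/836 = -224/209 ≈ -1.0718)
u/(-2158) + √(1307 + P)/(-70) = -224/209/(-2158) + √(1307 - 38)/(-70) = -224/209*(-1/2158) + √1269*(-1/70) = 112/225511 + (3*√141)*(-1/70) = 112/225511 - 3*√141/70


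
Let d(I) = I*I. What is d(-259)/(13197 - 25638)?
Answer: -67081/12441 ≈ -5.3919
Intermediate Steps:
d(I) = I²
d(-259)/(13197 - 25638) = (-259)²/(13197 - 25638) = 67081/(-12441) = 67081*(-1/12441) = -67081/12441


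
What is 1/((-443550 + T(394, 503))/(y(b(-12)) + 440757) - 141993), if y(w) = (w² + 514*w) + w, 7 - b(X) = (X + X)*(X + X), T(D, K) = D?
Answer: -471483/66947728775 ≈ -7.0426e-6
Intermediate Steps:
b(X) = 7 - 4*X² (b(X) = 7 - (X + X)*(X + X) = 7 - 2*X*2*X = 7 - 4*X²)
y(w) = w² + 515*w
1/((-443550 + T(394, 503))/(y(b(-12)) + 440757) - 141993) = 1/((-443550 + 394)/((7 - 4*(-12)²)*(515 + (7 - 4*(-12)²)) + 440757) - 141993) = 1/(-443156/((7 - 4*144)*(515 + (7 - 4*144)) + 440757) - 141993) = 1/(-443156/((7 - 576)*(515 + (7 - 576)) + 440757) - 141993) = 1/(-443156/(-569*(515 - 569) + 440757) - 141993) = 1/(-443156/(-569*(-54) + 440757) - 141993) = 1/(-443156/(30726 + 440757) - 141993) = 1/(-443156/471483 - 141993) = 1/(-66947728775/471483) = -471483/66947728775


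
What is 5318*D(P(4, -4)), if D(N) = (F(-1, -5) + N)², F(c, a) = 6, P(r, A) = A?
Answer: 21272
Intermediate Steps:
D(N) = (6 + N)²
5318*D(P(4, -4)) = 5318*(6 - 4)² = 5318*2² = 5318*4 = 21272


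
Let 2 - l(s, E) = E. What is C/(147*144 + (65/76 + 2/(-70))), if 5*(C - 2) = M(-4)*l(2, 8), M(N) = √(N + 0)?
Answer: 5320/56309079 - 2128*I/18769693 ≈ 9.4478e-5 - 0.00011337*I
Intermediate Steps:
M(N) = √N
l(s, E) = 2 - E
C = 2 - 12*I/5 (C = 2 + (√(-4)*(2 - 1*8))/5 = 2 + ((2*I)*(2 - 8))/5 = 2 + ((2*I)*(-6))/5 = 2 + (-12*I)/5 = 2 - 12*I/5 ≈ 2.0 - 2.4*I)
C/(147*144 + (65/76 + 2/(-70))) = (2 - 12*I/5)/(147*144 + (65/76 + 2/(-70))) = (2 - 12*I/5)/(21168 + (65*(1/76) + 2*(-1/70))) = (2 - 12*I/5)/(21168 + (65/76 - 1/35)) = (2 - 12*I/5)/(21168 + 2199/2660) = (2 - 12*I/5)/(56309079/2660) = (2 - 12*I/5)*(2660/56309079) = 5320/56309079 - 2128*I/18769693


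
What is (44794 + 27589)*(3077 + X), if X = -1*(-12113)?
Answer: 1099497770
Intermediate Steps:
X = 12113
(44794 + 27589)*(3077 + X) = (44794 + 27589)*(3077 + 12113) = 72383*15190 = 1099497770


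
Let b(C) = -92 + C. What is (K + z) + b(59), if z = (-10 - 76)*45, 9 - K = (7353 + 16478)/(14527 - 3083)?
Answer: -44586767/11444 ≈ -3896.1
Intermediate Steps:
K = 79165/11444 (K = 9 - (7353 + 16478)/(14527 - 3083) = 9 - 23831/11444 = 79165/11444 ≈ 6.9176)
z = -3870 (z = -86*45 = -3870)
(K + z) + b(59) = (79165/11444 - 3870) + (-92 + 59) = -44209115/11444 - 33 = -44586767/11444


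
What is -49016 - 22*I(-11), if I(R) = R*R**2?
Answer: -19734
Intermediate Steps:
I(R) = R**3
-49016 - 22*I(-11) = -49016 - 22*(-11)**3 = -49016 - 22*(-1331) = -49016 - 1*(-29282) = -49016 + 29282 = -19734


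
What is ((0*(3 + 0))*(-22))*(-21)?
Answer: 0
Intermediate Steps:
((0*(3 + 0))*(-22))*(-21) = ((0*3)*(-22))*(-21) = (0*(-22))*(-21) = 0*(-21) = 0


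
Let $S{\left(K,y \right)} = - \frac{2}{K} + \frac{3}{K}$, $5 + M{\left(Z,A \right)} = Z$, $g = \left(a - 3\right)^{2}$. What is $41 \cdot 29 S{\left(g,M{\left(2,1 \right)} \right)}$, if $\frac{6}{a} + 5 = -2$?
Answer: $\frac{58261}{729} \approx 79.919$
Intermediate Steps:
$a = - \frac{6}{7}$ ($a = \frac{6}{-5 - 2} = \frac{6}{-7} = 6 \left(- \frac{1}{7}\right) = - \frac{6}{7} \approx -0.85714$)
$g = \frac{729}{49}$ ($g = \left(- \frac{6}{7} - 3\right)^{2} = \left(- \frac{27}{7}\right)^{2} = \frac{729}{49} \approx 14.878$)
$M{\left(Z,A \right)} = -5 + Z$
$S{\left(K,y \right)} = \frac{1}{K}$
$41 \cdot 29 S{\left(g,M{\left(2,1 \right)} \right)} = \frac{41 \cdot 29}{\frac{729}{49}} = 1189 \cdot \frac{49}{729} = \frac{58261}{729}$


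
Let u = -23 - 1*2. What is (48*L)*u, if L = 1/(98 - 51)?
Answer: -1200/47 ≈ -25.532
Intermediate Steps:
u = -25 (u = -23 - 2 = -25)
L = 1/47 ≈ 0.021277
(48*L)*u = (48*(1/47))*(-25) = (48/47)*(-25) = -1200/47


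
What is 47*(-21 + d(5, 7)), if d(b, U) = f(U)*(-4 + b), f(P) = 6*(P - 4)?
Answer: -141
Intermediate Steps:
f(P) = -24 + 6*P (f(P) = 6*(-4 + P) = -24 + 6*P)
d(b, U) = (-24 + 6*U)*(-4 + b)
47*(-21 + d(5, 7)) = 47*(-21 + 6*(-4 + 7)*(-4 + 5)) = 47*(-21 + 6*3*1) = 47*(-21 + 18) = 47*(-3) = -141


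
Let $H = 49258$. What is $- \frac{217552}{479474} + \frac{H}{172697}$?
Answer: $- \frac{6976323726}{41401860689} \approx -0.1685$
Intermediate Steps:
$- \frac{217552}{479474} + \frac{H}{172697} = - \frac{217552}{479474} + \frac{49258}{172697} = \left(-217552\right) \frac{1}{479474} + 49258 \cdot \frac{1}{172697} = - \frac{108776}{239737} + \frac{49258}{172697} = - \frac{6976323726}{41401860689}$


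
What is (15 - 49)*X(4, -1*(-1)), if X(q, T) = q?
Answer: -136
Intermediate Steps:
(15 - 49)*X(4, -1*(-1)) = (15 - 49)*4 = -34*4 = -136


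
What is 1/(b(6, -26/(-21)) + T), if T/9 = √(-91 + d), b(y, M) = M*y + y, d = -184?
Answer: 658/1100311 - 2205*I*√11/1100311 ≈ 0.00059801 - 0.0066464*I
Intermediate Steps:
b(y, M) = y + M*y
T = 45*I*√11 (T = 9*√(-91 - 184) = 9*√(-275) = 9*(5*I*√11) = 45*I*√11 ≈ 149.25*I)
1/(b(6, -26/(-21)) + T) = 1/(6*(1 - 26/(-21)) + 45*I*√11) = 1/(6*(1 - 26*(-1/21)) + 45*I*√11) = 1/(6*(1 + 26/21) + 45*I*√11) = 1/(6*(47/21) + 45*I*√11) = 1/(94/7 + 45*I*√11)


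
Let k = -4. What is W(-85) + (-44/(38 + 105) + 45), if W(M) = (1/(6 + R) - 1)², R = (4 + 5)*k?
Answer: 535393/11700 ≈ 45.760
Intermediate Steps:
R = -36 (R = (4 + 5)*(-4) = 9*(-4) = -36)
W(M) = 961/900 (W(M) = (1/(6 - 36) - 1)² = (1/(-30) - 1)² = (-1/30 - 1)² = (-31/30)² = 961/900)
W(-85) + (-44/(38 + 105) + 45) = 961/900 + (-44/(38 + 105) + 45) = 961/900 + (-44/143 + 45) = 961/900 + (-44*1/143 + 45) = 961/900 + (-4/13 + 45) = 961/900 + 581/13 = 535393/11700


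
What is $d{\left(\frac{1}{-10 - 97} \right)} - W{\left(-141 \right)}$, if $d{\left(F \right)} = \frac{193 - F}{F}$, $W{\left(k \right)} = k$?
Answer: $-20511$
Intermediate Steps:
$d{\left(F \right)} = \frac{193 - F}{F}$
$d{\left(\frac{1}{-10 - 97} \right)} - W{\left(-141 \right)} = \frac{193 - \frac{1}{-10 - 97}}{\frac{1}{-10 - 97}} - -141 = \frac{193 - \frac{1}{-107}}{\frac{1}{-107}} + 141 = \frac{193 - - \frac{1}{107}}{- \frac{1}{107}} + 141 = - 107 \left(193 + \frac{1}{107}\right) + 141 = \left(-107\right) \frac{20652}{107} + 141 = -20652 + 141 = -20511$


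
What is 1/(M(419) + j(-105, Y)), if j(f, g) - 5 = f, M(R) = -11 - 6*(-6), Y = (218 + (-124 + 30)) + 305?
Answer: -1/75 ≈ -0.013333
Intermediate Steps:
Y = 429 (Y = (218 - 94) + 305 = 124 + 305 = 429)
M(R) = 25 (M(R) = -11 + 36 = 25)
j(f, g) = 5 + f
1/(M(419) + j(-105, Y)) = 1/(25 + (5 - 105)) = 1/(25 - 100) = 1/(-75) = -1/75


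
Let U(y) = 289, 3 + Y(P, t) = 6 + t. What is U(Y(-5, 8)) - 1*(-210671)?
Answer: 210960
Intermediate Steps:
Y(P, t) = 3 + t (Y(P, t) = -3 + (6 + t) = 3 + t)
U(Y(-5, 8)) - 1*(-210671) = 289 - 1*(-210671) = 289 + 210671 = 210960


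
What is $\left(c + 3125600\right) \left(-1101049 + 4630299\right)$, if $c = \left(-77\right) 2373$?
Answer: $10386155710750$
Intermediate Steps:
$c = -182721$
$\left(c + 3125600\right) \left(-1101049 + 4630299\right) = \left(-182721 + 3125600\right) \left(-1101049 + 4630299\right) = 2942879 \cdot 3529250 = 10386155710750$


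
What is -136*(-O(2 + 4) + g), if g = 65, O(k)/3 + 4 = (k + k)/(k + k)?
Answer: -10064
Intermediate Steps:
O(k) = -9 (O(k) = -12 + 3*((k + k)/(k + k)) = -12 + 3*((2*k)/((2*k))) = -12 + 3*((2*k)*(1/(2*k))) = -12 + 3*1 = -12 + 3 = -9)
-136*(-O(2 + 4) + g) = -136*(-1*(-9) + 65) = -136*(9 + 65) = -136*74 = -10064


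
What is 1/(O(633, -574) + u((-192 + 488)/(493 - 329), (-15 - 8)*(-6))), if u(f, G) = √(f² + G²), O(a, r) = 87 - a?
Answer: -458913/234557278 - 41*√8004610/234557278 ≈ -0.0024511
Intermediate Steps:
u(f, G) = √(G² + f²)
1/(O(633, -574) + u((-192 + 488)/(493 - 329), (-15 - 8)*(-6))) = 1/((87 - 1*633) + √(((-15 - 8)*(-6))² + ((-192 + 488)/(493 - 329))²)) = 1/((87 - 633) + √((-23*(-6))² + (296/164)²)) = 1/(-546 + √(138² + (296*(1/164))²)) = 1/(-546 + √(19044 + (74/41)²)) = 1/(-546 + √(19044 + 5476/1681)) = 1/(-546 + √(32018440/1681)) = 1/(-546 + 2*√8004610/41)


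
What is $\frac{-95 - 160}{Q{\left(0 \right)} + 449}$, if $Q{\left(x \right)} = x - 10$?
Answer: $- \frac{255}{439} \approx -0.58087$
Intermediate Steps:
$Q{\left(x \right)} = -10 + x$
$\frac{-95 - 160}{Q{\left(0 \right)} + 449} = \frac{-95 - 160}{\left(-10 + 0\right) + 449} = - \frac{255}{-10 + 449} = - \frac{255}{439}$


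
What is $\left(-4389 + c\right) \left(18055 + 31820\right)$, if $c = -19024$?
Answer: $-1167723375$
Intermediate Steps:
$\left(-4389 + c\right) \left(18055 + 31820\right) = \left(-4389 - 19024\right) \left(18055 + 31820\right) = \left(-23413\right) 49875 = -1167723375$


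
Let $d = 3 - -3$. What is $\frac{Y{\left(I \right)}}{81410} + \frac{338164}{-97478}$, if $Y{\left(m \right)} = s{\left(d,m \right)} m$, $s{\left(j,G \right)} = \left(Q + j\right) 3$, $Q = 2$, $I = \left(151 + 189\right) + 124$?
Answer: $- \frac{388888474}{116701235} \approx -3.3323$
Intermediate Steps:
$I = 464$ ($I = 340 + 124 = 464$)
$d = 6$ ($d = 3 + 3 = 6$)
$s{\left(j,G \right)} = 6 + 3 j$ ($s{\left(j,G \right)} = \left(2 + j\right) 3 = 6 + 3 j$)
$Y{\left(m \right)} = 24 m$ ($Y{\left(m \right)} = \left(6 + 3 \cdot 6\right) m = \left(6 + 18\right) m = 24 m$)
$\frac{Y{\left(I \right)}}{81410} + \frac{338164}{-97478} = \frac{24 \cdot 464}{81410} + \frac{338164}{-97478} = 11136 \cdot \frac{1}{81410} + 338164 \left(- \frac{1}{97478}\right) = \frac{5568}{40705} - \frac{9946}{2867} = - \frac{388888474}{116701235}$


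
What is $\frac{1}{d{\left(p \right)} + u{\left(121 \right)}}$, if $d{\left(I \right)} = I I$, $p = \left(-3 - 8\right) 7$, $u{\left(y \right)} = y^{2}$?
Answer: $\frac{1}{20570} \approx 4.8614 \cdot 10^{-5}$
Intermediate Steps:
$p = -77$ ($p = \left(-11\right) 7 = -77$)
$d{\left(I \right)} = I^{2}$
$\frac{1}{d{\left(p \right)} + u{\left(121 \right)}} = \frac{1}{\left(-77\right)^{2} + 121^{2}} = \frac{1}{5929 + 14641} = \frac{1}{20570}$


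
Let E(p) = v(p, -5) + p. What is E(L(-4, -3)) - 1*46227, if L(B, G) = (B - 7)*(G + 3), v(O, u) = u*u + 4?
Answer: -46198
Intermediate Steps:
v(O, u) = 4 + u² (v(O, u) = u² + 4 = 4 + u²)
L(B, G) = (-7 + B)*(3 + G)
E(p) = 29 + p (E(p) = (4 + (-5)²) + p = (4 + 25) + p = 29 + p)
E(L(-4, -3)) - 1*46227 = (29 + (-21 - 7*(-3) + 3*(-4) - 4*(-3))) - 1*46227 = (29 + (-21 + 21 - 12 + 12)) - 46227 = (29 + 0) - 46227 = 29 - 46227 = -46198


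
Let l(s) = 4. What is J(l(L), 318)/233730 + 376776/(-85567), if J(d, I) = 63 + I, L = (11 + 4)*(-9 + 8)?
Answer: -29343751151/6666524970 ≈ -4.4017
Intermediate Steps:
L = -15 (L = 15*(-1) = -15)
J(l(L), 318)/233730 + 376776/(-85567) = (63 + 318)/233730 + 376776/(-85567) = 381*(1/233730) + 376776*(-1/85567) = 127/77910 - 376776/85567 = -29343751151/6666524970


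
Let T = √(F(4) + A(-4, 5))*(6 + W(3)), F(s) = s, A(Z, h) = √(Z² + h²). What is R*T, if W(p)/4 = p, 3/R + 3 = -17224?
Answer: -54*√(4 + √41)/17227 ≈ -0.010110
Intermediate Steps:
R = -3/17227 (R = 3/(-3 - 17224) = 3/(-17227) = 3*(-1/17227) = -3/17227 ≈ -0.00017415)
W(p) = 4*p
T = 18*√(4 + √41) (T = √(4 + √((-4)² + 5²))*(6 + 4*3) = √(4 + √(16 + 25))*(6 + 12) = √(4 + √41)*18 = 18*√(4 + √41) ≈ 58.057)
R*T = -54*√(4 + √41)/17227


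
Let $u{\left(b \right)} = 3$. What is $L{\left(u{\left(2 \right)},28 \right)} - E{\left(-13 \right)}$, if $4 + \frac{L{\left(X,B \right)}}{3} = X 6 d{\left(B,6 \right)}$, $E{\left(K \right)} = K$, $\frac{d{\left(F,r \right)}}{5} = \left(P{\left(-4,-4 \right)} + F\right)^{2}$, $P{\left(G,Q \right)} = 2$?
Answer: $243001$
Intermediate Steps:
$d{\left(F,r \right)} = 5 \left(2 + F\right)^{2}$
$L{\left(X,B \right)} = -12 + 90 X \left(2 + B\right)^{2}$ ($L{\left(X,B \right)} = -12 + 3 X 6 \cdot 5 \left(2 + B\right)^{2} = -12 + 3 \cdot 6 X 5 \left(2 + B\right)^{2} = -12 + 3 \cdot 30 X \left(2 + B\right)^{2} = -12 + 90 X \left(2 + B\right)^{2}$)
$L{\left(u{\left(2 \right)},28 \right)} - E{\left(-13 \right)} = \left(-12 + 90 \cdot 3 \left(2 + 28\right)^{2}\right) - -13 = \left(-12 + 90 \cdot 3 \cdot 30^{2}\right) + 13 = \left(-12 + 90 \cdot 3 \cdot 900\right) + 13 = \left(-12 + 243000\right) + 13 = 242988 + 13 = 243001$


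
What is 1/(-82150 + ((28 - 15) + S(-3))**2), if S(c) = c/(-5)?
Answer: -25/2049126 ≈ -1.2200e-5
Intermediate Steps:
S(c) = -c/5 (S(c) = c*(-1/5) = -c/5)
1/(-82150 + ((28 - 15) + S(-3))**2) = 1/(-82150 + ((28 - 15) - 1/5*(-3))**2) = 1/(-82150 + (13 + 3/5)**2) = 1/(-82150 + (68/5)**2) = 1/(-82150 + 4624/25) = 1/(-2049126/25) = -25/2049126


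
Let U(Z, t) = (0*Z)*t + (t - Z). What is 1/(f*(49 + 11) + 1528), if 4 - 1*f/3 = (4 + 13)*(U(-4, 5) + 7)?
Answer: -1/46712 ≈ -2.1408e-5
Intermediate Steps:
U(Z, t) = t - Z (U(Z, t) = 0*t + (t - Z) = 0 + (t - Z) = t - Z)
f = -804 (f = 12 - 3*(4 + 13)*((5 - 1*(-4)) + 7) = 12 - 51*((5 + 4) + 7) = 12 - 51*(9 + 7) = 12 - 51*16 = 12 - 3*272 = 12 - 816 = -804)
1/(f*(49 + 11) + 1528) = 1/(-804*(49 + 11) + 1528) = 1/(-804*60 + 1528) = 1/(-48240 + 1528) = 1/(-46712) = -1/46712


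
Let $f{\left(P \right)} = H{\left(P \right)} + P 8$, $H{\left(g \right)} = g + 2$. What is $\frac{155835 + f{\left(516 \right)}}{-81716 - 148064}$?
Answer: $- \frac{160481}{229780} \approx -0.69841$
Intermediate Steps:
$H{\left(g \right)} = 2 + g$
$f{\left(P \right)} = 2 + 9 P$ ($f{\left(P \right)} = \left(2 + P\right) + P 8 = \left(2 + P\right) + 8 P = 2 + 9 P$)
$\frac{155835 + f{\left(516 \right)}}{-81716 - 148064} = \frac{155835 + \left(2 + 9 \cdot 516\right)}{-81716 - 148064} = \frac{155835 + \left(2 + 4644\right)}{-229780} = \left(155835 + 4646\right) \left(- \frac{1}{229780}\right) = 160481 \left(- \frac{1}{229780}\right) = - \frac{160481}{229780}$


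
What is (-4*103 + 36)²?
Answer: 141376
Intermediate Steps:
(-4*103 + 36)² = (-412 + 36)² = (-376)² = 141376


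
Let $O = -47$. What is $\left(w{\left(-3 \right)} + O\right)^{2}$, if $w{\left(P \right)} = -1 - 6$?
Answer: $2916$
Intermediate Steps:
$w{\left(P \right)} = -7$ ($w{\left(P \right)} = -1 - 6 = -7$)
$\left(w{\left(-3 \right)} + O\right)^{2} = \left(-7 - 47\right)^{2} = \left(-54\right)^{2} = 2916$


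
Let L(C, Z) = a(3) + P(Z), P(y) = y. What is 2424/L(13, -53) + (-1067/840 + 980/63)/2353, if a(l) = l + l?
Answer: -14371561487/278689320 ≈ -51.568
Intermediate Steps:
a(l) = 2*l
L(C, Z) = 6 + Z (L(C, Z) = 2*3 + Z = 6 + Z)
2424/L(13, -53) + (-1067/840 + 980/63)/2353 = 2424/(6 - 53) + (-1067/840 + 980/63)/2353 = 2424/(-47) + (-1067*1/840 + 980*(1/63))*(1/2353) = 2424*(-1/47) + (-1067/840 + 140/9)*(1/2353) = -2424/47 + (35999/2520)*(1/2353) = -2424/47 + 35999/5929560 = -14371561487/278689320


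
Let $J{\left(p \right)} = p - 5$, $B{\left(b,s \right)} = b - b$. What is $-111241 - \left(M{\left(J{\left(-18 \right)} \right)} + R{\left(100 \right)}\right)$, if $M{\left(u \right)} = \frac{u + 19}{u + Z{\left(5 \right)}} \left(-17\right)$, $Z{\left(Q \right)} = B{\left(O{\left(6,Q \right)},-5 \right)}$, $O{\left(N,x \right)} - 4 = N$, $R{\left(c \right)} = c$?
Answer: $- \frac{2560775}{23} \approx -1.1134 \cdot 10^{5}$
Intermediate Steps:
$O{\left(N,x \right)} = 4 + N$
$B{\left(b,s \right)} = 0$
$Z{\left(Q \right)} = 0$
$J{\left(p \right)} = -5 + p$ ($J{\left(p \right)} = p - 5 = -5 + p$)
$M{\left(u \right)} = - \frac{17 \left(19 + u\right)}{u}$ ($M{\left(u \right)} = \frac{u + 19}{u + 0} \left(-17\right) = \frac{19 + u}{u} \left(-17\right) = - \frac{17 \left(19 + u\right)}{u}$)
$-111241 - \left(M{\left(J{\left(-18 \right)} \right)} + R{\left(100 \right)}\right) = -111241 - \left(\left(-17 - \frac{323}{-5 - 18}\right) + 100\right) = -111241 - \left(\left(-17 - \frac{323}{-23}\right) + 100\right) = -111241 - \left(\left(-17 - - \frac{323}{23}\right) + 100\right) = -111241 - \left(\left(-17 + \frac{323}{23}\right) + 100\right) = -111241 - \left(- \frac{68}{23} + 100\right) = -111241 - \frac{2232}{23} = - \frac{2560775}{23}$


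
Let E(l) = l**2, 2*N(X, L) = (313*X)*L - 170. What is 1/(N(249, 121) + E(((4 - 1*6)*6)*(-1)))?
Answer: 2/9430495 ≈ 2.1208e-7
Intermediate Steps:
N(X, L) = -85 + 313*L*X/2 (N(X, L) = ((313*X)*L - 170)/2 = (313*L*X - 170)/2 = (-170 + 313*L*X)/2 = -85 + 313*L*X/2)
1/(N(249, 121) + E(((4 - 1*6)*6)*(-1))) = 1/((-85 + (313/2)*121*249) + (((4 - 1*6)*6)*(-1))**2) = 1/((-85 + 9430377/2) + (((4 - 6)*6)*(-1))**2) = 1/(9430207/2 + (-2*6*(-1))**2) = 1/(9430207/2 + (-12*(-1))**2) = 1/(9430207/2 + 12**2) = 1/(9430207/2 + 144) = 1/(9430495/2) = 2/9430495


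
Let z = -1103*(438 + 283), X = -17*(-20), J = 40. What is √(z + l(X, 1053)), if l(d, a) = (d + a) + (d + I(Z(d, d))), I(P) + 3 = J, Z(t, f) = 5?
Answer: I*√793493 ≈ 890.78*I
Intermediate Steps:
X = 340
I(P) = 37 (I(P) = -3 + 40 = 37)
z = -795263 (z = -1103*721 = -795263)
l(d, a) = 37 + a + 2*d (l(d, a) = (d + a) + (d + 37) = (a + d) + (37 + d) = 37 + a + 2*d)
√(z + l(X, 1053)) = √(-795263 + (37 + 1053 + 2*340)) = √(-795263 + (37 + 1053 + 680)) = √(-795263 + 1770) = √(-793493) = I*√793493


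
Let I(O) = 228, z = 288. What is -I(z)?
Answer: -228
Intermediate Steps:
-I(z) = -1*228 = -228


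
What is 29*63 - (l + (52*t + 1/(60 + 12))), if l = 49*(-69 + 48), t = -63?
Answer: 441503/72 ≈ 6132.0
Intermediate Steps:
l = -1029 (l = 49*(-21) = -1029)
29*63 - (l + (52*t + 1/(60 + 12))) = 29*63 - (-1029 + (52*(-63) + 1/(60 + 12))) = 1827 - (-1029 + (-3276 + 1/72)) = 1827 - (-1029 - 235871/72) = 1827 - 1*(-309959/72) = 1827 + 309959/72 = 441503/72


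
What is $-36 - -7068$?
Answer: $7032$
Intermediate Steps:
$-36 - -7068 = -36 + 7068 = 7032$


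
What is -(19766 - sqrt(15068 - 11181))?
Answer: -19766 + 13*sqrt(23) ≈ -19704.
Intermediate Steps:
-(19766 - sqrt(15068 - 11181)) = -(19766 - sqrt(3887)) = -(19766 - 13*sqrt(23)) = -19766 + 13*sqrt(23)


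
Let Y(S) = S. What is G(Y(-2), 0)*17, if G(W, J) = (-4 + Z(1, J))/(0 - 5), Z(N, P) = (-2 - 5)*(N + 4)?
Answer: 663/5 ≈ 132.60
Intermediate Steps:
Z(N, P) = -28 - 7*N (Z(N, P) = -7*(4 + N) = -28 - 7*N)
G(W, J) = 39/5 (G(W, J) = (-4 + (-28 - 7*1))/(0 - 5) = (-4 + (-28 - 7))/(-5) = (-4 - 35)*(-1/5) = -39*(-1/5) = 39/5)
G(Y(-2), 0)*17 = (39/5)*17 = 663/5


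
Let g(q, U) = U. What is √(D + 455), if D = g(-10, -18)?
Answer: √437 ≈ 20.905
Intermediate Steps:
D = -18
√(D + 455) = √(-18 + 455) = √437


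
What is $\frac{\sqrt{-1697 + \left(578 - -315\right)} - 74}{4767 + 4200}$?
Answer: $- \frac{74}{8967} + \frac{2 i \sqrt{201}}{8967} \approx -0.0082525 + 0.0031621 i$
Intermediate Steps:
$\frac{\sqrt{-1697 + \left(578 - -315\right)} - 74}{4767 + 4200} = \frac{\sqrt{-1697 + \left(578 + 315\right)} - 74}{8967} = \left(\sqrt{-1697 + 893} - 74\right) \frac{1}{8967} = \left(\sqrt{-804} - 74\right) \frac{1}{8967} = \left(2 i \sqrt{201} - 74\right) \frac{1}{8967} = \left(-74 + 2 i \sqrt{201}\right) \frac{1}{8967} = - \frac{74}{8967} + \frac{2 i \sqrt{201}}{8967}$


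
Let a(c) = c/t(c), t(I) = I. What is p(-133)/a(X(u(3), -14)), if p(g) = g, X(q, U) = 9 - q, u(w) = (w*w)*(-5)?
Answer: -133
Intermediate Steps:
u(w) = -5*w² (u(w) = w²*(-5) = -5*w²)
a(c) = 1 (a(c) = c/c = 1)
p(-133)/a(X(u(3), -14)) = -133/1 = -133*1 = -133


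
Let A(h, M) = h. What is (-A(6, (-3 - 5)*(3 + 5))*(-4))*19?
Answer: 456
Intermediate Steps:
(-A(6, (-3 - 5)*(3 + 5))*(-4))*19 = (-1*6*(-4))*19 = -6*(-4)*19 = 24*19 = 456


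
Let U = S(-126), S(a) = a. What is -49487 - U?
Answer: -49361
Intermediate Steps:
U = -126
-49487 - U = -49487 - 1*(-126) = -49487 + 126 = -49361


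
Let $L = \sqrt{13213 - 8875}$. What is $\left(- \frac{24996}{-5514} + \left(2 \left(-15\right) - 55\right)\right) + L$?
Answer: $- \frac{73949}{919} + 3 \sqrt{482} \approx -14.603$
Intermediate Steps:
$L = 3 \sqrt{482}$ ($L = \sqrt{4338} = 3 \sqrt{482} \approx 65.864$)
$\left(- \frac{24996}{-5514} + \left(2 \left(-15\right) - 55\right)\right) + L = \left(- \frac{24996}{-5514} + \left(2 \left(-15\right) - 55\right)\right) + 3 \sqrt{482} = \left(\left(-24996\right) \left(- \frac{1}{5514}\right) - 85\right) + 3 \sqrt{482} = \left(\frac{4166}{919} - 85\right) + 3 \sqrt{482} = - \frac{73949}{919} + 3 \sqrt{482}$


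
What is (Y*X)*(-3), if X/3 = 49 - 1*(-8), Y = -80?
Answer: 41040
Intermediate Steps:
X = 171 (X = 3*(49 - 1*(-8)) = 3*(49 + 8) = 3*57 = 171)
(Y*X)*(-3) = -80*171*(-3) = -13680*(-3) = 41040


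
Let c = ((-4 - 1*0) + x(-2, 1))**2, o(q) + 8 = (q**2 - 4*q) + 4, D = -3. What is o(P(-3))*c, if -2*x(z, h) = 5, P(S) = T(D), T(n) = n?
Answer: 2873/4 ≈ 718.25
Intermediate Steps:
P(S) = -3
x(z, h) = -5/2 (x(z, h) = -1/2*5 = -5/2)
o(q) = -4 + q**2 - 4*q (o(q) = -8 + ((q**2 - 4*q) + 4) = -8 + (4 + q**2 - 4*q) = -4 + q**2 - 4*q)
c = 169/4 (c = ((-4 - 1*0) - 5/2)**2 = ((-4 + 0) - 5/2)**2 = (-4 - 5/2)**2 = (-13/2)**2 = 169/4 ≈ 42.250)
o(P(-3))*c = (-4 + (-3)**2 - 4*(-3))*(169/4) = (-4 + 9 + 12)*(169/4) = 17*(169/4) = 2873/4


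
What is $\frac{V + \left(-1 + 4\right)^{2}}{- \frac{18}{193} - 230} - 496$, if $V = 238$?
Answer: $- \frac{1698003}{3416} \approx -497.07$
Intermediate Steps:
$\frac{V + \left(-1 + 4\right)^{2}}{- \frac{18}{193} - 230} - 496 = \frac{238 + \left(-1 + 4\right)^{2}}{- \frac{18}{193} - 230} - 496 = \frac{238 + 3^{2}}{\left(-18\right) \frac{1}{193} - 230} - 496 = \frac{238 + 9}{- \frac{18}{193} - 230} - 496 = \frac{247}{- \frac{44408}{193}} - 496 = 247 \left(- \frac{193}{44408}\right) - 496 = - \frac{3667}{3416} - 496 = - \frac{1698003}{3416}$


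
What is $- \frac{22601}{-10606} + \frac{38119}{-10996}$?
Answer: $- \frac{77884759}{58311788} \approx -1.3357$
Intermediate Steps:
$- \frac{22601}{-10606} + \frac{38119}{-10996} = \left(-22601\right) \left(- \frac{1}{10606}\right) + 38119 \left(- \frac{1}{10996}\right) = \frac{22601}{10606} - \frac{38119}{10996} = - \frac{77884759}{58311788}$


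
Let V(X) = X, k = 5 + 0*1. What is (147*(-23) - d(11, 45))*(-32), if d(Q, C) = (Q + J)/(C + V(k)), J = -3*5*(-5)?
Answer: 2706176/25 ≈ 1.0825e+5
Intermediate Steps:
k = 5 (k = 5 + 0 = 5)
J = 75 (J = -15*(-5) = 75)
d(Q, C) = (75 + Q)/(5 + C) (d(Q, C) = (Q + 75)/(C + 5) = (75 + Q)/(5 + C))
(147*(-23) - d(11, 45))*(-32) = (147*(-23) - (75 + 11)/(5 + 45))*(-32) = (-3381 - 86/50)*(-32) = (-3381 - 1*43/25)*(-32) = (-3381 - 43/25)*(-32) = -84568/25*(-32) = 2706176/25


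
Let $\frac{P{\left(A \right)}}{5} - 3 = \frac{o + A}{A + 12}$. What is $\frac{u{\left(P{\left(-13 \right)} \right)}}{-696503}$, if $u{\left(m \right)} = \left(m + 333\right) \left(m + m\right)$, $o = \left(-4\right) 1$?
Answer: $- \frac{86600}{696503} \approx -0.12434$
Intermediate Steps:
$o = -4$
$P{\left(A \right)} = 15 + \frac{5 \left(-4 + A\right)}{12 + A}$ ($P{\left(A \right)} = 15 + 5 \frac{-4 + A}{A + 12} = 15 + 5 \frac{-4 + A}{12 + A} = 15 + \frac{5 \left(-4 + A\right)}{12 + A}$)
$u{\left(m \right)} = 2 m \left(333 + m\right)$ ($u{\left(m \right)} = \left(333 + m\right) 2 m = 2 m \left(333 + m\right)$)
$\frac{u{\left(P{\left(-13 \right)} \right)}}{-696503} = \frac{2 \frac{20 \left(8 - 13\right)}{12 - 13} \left(333 + \frac{20 \left(8 - 13\right)}{12 - 13}\right)}{-696503} = 2 \cdot 20 \frac{1}{-1} \left(-5\right) \left(333 + 20 \frac{1}{-1} \left(-5\right)\right) \left(- \frac{1}{696503}\right) = 2 \cdot 20 \left(-1\right) \left(-5\right) \left(333 + 20 \left(-1\right) \left(-5\right)\right) \left(- \frac{1}{696503}\right) = 2 \cdot 100 \left(333 + 100\right) \left(- \frac{1}{696503}\right) = 2 \cdot 100 \cdot 433 \left(- \frac{1}{696503}\right) = 86600 \left(- \frac{1}{696503}\right) = - \frac{86600}{696503}$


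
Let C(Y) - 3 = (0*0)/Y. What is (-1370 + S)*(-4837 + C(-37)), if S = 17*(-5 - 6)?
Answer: 7526538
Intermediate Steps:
C(Y) = 3 (C(Y) = 3 + (0*0)/Y = 3 + 0/Y = 3 + 0 = 3)
S = -187 (S = 17*(-11) = -187)
(-1370 + S)*(-4837 + C(-37)) = (-1370 - 187)*(-4837 + 3) = -1557*(-4834) = 7526538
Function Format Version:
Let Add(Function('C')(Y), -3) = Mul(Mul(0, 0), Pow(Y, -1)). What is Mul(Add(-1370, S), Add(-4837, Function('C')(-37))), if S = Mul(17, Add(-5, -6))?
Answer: 7526538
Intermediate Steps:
Function('C')(Y) = 3 (Function('C')(Y) = Add(3, Mul(Mul(0, 0), Pow(Y, -1))) = Add(3, Mul(0, Pow(Y, -1))) = Add(3, 0) = 3)
S = -187 (S = Mul(17, -11) = -187)
Mul(Add(-1370, S), Add(-4837, Function('C')(-37))) = Mul(Add(-1370, -187), Add(-4837, 3)) = Mul(-1557, -4834) = 7526538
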